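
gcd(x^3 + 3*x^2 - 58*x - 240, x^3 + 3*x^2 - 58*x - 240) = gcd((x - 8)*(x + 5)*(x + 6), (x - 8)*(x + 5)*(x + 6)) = x^3 + 3*x^2 - 58*x - 240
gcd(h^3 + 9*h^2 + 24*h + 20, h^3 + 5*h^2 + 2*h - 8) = h + 2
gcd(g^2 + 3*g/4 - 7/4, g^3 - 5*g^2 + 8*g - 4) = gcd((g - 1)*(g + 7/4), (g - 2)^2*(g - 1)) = g - 1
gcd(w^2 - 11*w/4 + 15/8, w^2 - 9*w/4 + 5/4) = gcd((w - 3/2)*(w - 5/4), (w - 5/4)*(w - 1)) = w - 5/4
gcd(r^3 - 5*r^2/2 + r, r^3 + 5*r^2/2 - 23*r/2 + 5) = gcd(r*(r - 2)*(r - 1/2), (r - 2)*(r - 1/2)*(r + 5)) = r^2 - 5*r/2 + 1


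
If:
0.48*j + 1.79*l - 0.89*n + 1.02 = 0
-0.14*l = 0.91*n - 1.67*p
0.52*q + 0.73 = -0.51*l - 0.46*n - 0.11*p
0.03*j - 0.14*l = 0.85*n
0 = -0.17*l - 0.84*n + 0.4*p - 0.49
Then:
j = -33.54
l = 7.24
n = -2.38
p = -0.69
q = -6.26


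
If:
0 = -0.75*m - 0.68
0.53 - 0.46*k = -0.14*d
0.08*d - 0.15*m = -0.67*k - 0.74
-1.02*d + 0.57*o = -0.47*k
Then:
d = -5.80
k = -0.61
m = -0.91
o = -9.88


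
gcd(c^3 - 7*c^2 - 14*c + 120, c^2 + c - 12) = c + 4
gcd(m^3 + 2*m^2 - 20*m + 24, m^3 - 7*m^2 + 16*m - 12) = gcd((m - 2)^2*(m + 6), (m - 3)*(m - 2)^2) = m^2 - 4*m + 4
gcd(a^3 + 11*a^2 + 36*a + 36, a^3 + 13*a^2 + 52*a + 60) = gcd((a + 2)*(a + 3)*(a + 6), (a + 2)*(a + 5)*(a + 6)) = a^2 + 8*a + 12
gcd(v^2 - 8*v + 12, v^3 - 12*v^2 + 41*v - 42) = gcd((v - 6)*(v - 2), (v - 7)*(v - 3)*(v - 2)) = v - 2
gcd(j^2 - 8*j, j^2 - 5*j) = j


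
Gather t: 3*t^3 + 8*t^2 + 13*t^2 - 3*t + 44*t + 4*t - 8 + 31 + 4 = 3*t^3 + 21*t^2 + 45*t + 27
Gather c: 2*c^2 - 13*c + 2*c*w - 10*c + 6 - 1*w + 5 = 2*c^2 + c*(2*w - 23) - w + 11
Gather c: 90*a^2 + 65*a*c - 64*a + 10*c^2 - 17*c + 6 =90*a^2 - 64*a + 10*c^2 + c*(65*a - 17) + 6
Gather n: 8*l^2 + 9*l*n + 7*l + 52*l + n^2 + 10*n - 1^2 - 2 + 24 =8*l^2 + 59*l + n^2 + n*(9*l + 10) + 21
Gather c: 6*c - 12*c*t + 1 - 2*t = c*(6 - 12*t) - 2*t + 1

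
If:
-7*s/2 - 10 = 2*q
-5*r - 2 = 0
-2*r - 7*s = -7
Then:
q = -139/20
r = -2/5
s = 39/35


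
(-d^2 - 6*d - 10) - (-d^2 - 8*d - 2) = 2*d - 8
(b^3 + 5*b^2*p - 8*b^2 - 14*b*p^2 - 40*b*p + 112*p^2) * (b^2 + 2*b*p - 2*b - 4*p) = b^5 + 7*b^4*p - 10*b^4 - 4*b^3*p^2 - 70*b^3*p + 16*b^3 - 28*b^2*p^3 + 40*b^2*p^2 + 112*b^2*p + 280*b*p^3 - 64*b*p^2 - 448*p^3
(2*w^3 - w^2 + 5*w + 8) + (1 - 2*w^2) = 2*w^3 - 3*w^2 + 5*w + 9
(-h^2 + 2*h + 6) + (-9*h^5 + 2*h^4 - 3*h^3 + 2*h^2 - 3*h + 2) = -9*h^5 + 2*h^4 - 3*h^3 + h^2 - h + 8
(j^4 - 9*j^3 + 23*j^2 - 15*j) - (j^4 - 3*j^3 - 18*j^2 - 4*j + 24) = -6*j^3 + 41*j^2 - 11*j - 24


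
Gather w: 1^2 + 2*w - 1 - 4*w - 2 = -2*w - 2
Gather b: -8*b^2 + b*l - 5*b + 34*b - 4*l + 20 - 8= -8*b^2 + b*(l + 29) - 4*l + 12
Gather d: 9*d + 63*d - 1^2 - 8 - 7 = 72*d - 16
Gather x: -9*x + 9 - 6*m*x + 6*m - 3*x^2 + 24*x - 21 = 6*m - 3*x^2 + x*(15 - 6*m) - 12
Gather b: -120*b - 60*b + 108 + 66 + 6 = 180 - 180*b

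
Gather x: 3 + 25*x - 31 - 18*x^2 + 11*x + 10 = -18*x^2 + 36*x - 18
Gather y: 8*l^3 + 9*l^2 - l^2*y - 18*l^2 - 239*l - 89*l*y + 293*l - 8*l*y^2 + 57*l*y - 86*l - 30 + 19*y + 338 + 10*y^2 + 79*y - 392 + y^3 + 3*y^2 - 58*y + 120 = 8*l^3 - 9*l^2 - 32*l + y^3 + y^2*(13 - 8*l) + y*(-l^2 - 32*l + 40) + 36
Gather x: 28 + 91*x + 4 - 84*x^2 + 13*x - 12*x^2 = -96*x^2 + 104*x + 32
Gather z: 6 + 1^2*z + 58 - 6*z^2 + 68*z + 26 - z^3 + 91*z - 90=-z^3 - 6*z^2 + 160*z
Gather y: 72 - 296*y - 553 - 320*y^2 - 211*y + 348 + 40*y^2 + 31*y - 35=-280*y^2 - 476*y - 168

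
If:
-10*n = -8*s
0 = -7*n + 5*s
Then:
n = 0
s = 0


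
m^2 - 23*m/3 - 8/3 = (m - 8)*(m + 1/3)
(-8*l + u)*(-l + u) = 8*l^2 - 9*l*u + u^2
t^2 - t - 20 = (t - 5)*(t + 4)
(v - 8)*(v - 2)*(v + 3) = v^3 - 7*v^2 - 14*v + 48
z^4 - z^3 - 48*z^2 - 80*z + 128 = (z - 8)*(z - 1)*(z + 4)^2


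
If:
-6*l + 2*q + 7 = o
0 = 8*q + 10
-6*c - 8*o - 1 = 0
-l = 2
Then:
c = -133/6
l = -2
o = 33/2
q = -5/4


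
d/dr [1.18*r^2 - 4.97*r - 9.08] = 2.36*r - 4.97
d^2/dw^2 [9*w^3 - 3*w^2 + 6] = 54*w - 6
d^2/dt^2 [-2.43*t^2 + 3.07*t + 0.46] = -4.86000000000000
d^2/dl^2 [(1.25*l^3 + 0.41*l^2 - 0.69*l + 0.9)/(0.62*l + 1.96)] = (0.961*l^3 + 9.114*l^2 + 28.812*l + 5.519008)/(0.238328*l^3 + 2.260272*l^2 + 7.145376*l + 7.529536)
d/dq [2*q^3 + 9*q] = 6*q^2 + 9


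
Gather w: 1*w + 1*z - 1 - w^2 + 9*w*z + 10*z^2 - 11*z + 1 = -w^2 + w*(9*z + 1) + 10*z^2 - 10*z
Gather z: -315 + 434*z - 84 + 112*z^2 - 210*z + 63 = 112*z^2 + 224*z - 336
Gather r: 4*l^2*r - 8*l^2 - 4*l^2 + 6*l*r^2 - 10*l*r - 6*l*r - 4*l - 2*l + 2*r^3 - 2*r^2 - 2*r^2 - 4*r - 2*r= -12*l^2 - 6*l + 2*r^3 + r^2*(6*l - 4) + r*(4*l^2 - 16*l - 6)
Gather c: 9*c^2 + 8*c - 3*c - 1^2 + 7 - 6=9*c^2 + 5*c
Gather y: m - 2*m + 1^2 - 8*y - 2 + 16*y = -m + 8*y - 1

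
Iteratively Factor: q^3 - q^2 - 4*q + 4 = (q - 1)*(q^2 - 4) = (q - 1)*(q + 2)*(q - 2)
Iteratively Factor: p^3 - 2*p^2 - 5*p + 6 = (p - 1)*(p^2 - p - 6) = (p - 1)*(p + 2)*(p - 3)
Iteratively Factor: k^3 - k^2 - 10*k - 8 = (k + 2)*(k^2 - 3*k - 4) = (k - 4)*(k + 2)*(k + 1)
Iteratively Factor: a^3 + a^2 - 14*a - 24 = (a - 4)*(a^2 + 5*a + 6) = (a - 4)*(a + 2)*(a + 3)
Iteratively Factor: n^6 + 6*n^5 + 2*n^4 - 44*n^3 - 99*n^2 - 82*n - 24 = (n + 2)*(n^5 + 4*n^4 - 6*n^3 - 32*n^2 - 35*n - 12) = (n + 1)*(n + 2)*(n^4 + 3*n^3 - 9*n^2 - 23*n - 12) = (n - 3)*(n + 1)*(n + 2)*(n^3 + 6*n^2 + 9*n + 4) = (n - 3)*(n + 1)*(n + 2)*(n + 4)*(n^2 + 2*n + 1) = (n - 3)*(n + 1)^2*(n + 2)*(n + 4)*(n + 1)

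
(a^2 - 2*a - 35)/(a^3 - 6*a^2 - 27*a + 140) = 1/(a - 4)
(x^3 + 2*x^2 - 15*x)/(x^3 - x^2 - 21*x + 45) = x/(x - 3)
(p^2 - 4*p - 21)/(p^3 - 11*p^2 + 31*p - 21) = (p + 3)/(p^2 - 4*p + 3)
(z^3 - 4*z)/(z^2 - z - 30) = z*(4 - z^2)/(-z^2 + z + 30)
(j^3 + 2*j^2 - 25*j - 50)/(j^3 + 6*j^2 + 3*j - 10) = (j - 5)/(j - 1)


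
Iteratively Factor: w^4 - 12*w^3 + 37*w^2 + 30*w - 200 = (w - 4)*(w^3 - 8*w^2 + 5*w + 50) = (w - 5)*(w - 4)*(w^2 - 3*w - 10) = (w - 5)*(w - 4)*(w + 2)*(w - 5)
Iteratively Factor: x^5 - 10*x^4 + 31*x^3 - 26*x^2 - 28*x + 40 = (x - 2)*(x^4 - 8*x^3 + 15*x^2 + 4*x - 20) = (x - 5)*(x - 2)*(x^3 - 3*x^2 + 4) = (x - 5)*(x - 2)^2*(x^2 - x - 2) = (x - 5)*(x - 2)^3*(x + 1)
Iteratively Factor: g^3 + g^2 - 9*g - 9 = (g + 3)*(g^2 - 2*g - 3) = (g - 3)*(g + 3)*(g + 1)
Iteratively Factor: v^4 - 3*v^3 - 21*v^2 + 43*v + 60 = (v + 4)*(v^3 - 7*v^2 + 7*v + 15) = (v - 3)*(v + 4)*(v^2 - 4*v - 5) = (v - 5)*(v - 3)*(v + 4)*(v + 1)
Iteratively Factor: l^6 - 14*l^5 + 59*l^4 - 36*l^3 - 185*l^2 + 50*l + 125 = (l - 1)*(l^5 - 13*l^4 + 46*l^3 + 10*l^2 - 175*l - 125) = (l - 5)*(l - 1)*(l^4 - 8*l^3 + 6*l^2 + 40*l + 25) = (l - 5)^2*(l - 1)*(l^3 - 3*l^2 - 9*l - 5) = (l - 5)^2*(l - 1)*(l + 1)*(l^2 - 4*l - 5) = (l - 5)^2*(l - 1)*(l + 1)^2*(l - 5)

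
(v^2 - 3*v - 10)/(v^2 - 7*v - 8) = (-v^2 + 3*v + 10)/(-v^2 + 7*v + 8)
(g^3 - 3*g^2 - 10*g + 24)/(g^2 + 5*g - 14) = (g^2 - g - 12)/(g + 7)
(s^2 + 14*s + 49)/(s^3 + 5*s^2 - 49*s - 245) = (s + 7)/(s^2 - 2*s - 35)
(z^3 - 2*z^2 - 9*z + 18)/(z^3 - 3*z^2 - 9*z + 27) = (z - 2)/(z - 3)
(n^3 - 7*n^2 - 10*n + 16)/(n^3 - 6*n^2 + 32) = (n^2 - 9*n + 8)/(n^2 - 8*n + 16)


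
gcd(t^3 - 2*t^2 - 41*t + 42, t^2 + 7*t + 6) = t + 6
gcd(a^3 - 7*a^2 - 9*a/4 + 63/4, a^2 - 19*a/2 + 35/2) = a - 7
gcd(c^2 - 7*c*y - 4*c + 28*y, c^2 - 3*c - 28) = 1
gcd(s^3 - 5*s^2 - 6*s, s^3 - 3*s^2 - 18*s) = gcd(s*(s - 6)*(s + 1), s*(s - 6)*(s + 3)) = s^2 - 6*s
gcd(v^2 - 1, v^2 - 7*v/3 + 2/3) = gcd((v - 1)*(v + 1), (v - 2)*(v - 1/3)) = 1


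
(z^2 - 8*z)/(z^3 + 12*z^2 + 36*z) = (z - 8)/(z^2 + 12*z + 36)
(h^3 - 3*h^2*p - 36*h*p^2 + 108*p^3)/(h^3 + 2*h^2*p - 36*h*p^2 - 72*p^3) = (h - 3*p)/(h + 2*p)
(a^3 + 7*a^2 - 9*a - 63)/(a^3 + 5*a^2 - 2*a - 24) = (a^2 + 4*a - 21)/(a^2 + 2*a - 8)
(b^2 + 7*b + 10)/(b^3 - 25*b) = (b + 2)/(b*(b - 5))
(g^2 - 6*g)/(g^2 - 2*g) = (g - 6)/(g - 2)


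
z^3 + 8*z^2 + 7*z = z*(z + 1)*(z + 7)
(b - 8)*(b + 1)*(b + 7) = b^3 - 57*b - 56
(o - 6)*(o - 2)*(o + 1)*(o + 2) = o^4 - 5*o^3 - 10*o^2 + 20*o + 24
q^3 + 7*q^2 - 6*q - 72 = (q - 3)*(q + 4)*(q + 6)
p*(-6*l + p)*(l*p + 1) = -6*l^2*p^2 + l*p^3 - 6*l*p + p^2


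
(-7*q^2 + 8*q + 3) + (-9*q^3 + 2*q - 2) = -9*q^3 - 7*q^2 + 10*q + 1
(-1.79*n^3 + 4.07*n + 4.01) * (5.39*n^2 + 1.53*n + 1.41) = -9.6481*n^5 - 2.7387*n^4 + 19.4134*n^3 + 27.841*n^2 + 11.874*n + 5.6541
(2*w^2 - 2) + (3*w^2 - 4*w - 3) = 5*w^2 - 4*w - 5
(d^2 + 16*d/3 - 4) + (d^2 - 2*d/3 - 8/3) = 2*d^2 + 14*d/3 - 20/3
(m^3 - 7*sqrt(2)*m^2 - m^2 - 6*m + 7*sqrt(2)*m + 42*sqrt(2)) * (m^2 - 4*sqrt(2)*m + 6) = m^5 - 11*sqrt(2)*m^4 - m^4 + 11*sqrt(2)*m^3 + 56*m^3 - 62*m^2 + 24*sqrt(2)*m^2 - 372*m + 42*sqrt(2)*m + 252*sqrt(2)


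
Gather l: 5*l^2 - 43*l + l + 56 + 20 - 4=5*l^2 - 42*l + 72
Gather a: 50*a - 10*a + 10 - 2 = 40*a + 8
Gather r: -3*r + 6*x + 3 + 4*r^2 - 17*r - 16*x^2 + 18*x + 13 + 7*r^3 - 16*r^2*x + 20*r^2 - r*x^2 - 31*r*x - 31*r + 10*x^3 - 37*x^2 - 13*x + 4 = 7*r^3 + r^2*(24 - 16*x) + r*(-x^2 - 31*x - 51) + 10*x^3 - 53*x^2 + 11*x + 20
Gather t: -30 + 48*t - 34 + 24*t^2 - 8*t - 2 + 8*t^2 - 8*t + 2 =32*t^2 + 32*t - 64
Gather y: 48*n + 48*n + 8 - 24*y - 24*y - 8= 96*n - 48*y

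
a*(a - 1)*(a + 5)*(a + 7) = a^4 + 11*a^3 + 23*a^2 - 35*a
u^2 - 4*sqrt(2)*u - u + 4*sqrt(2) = (u - 1)*(u - 4*sqrt(2))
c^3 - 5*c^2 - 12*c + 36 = (c - 6)*(c - 2)*(c + 3)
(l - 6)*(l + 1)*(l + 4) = l^3 - l^2 - 26*l - 24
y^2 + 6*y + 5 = (y + 1)*(y + 5)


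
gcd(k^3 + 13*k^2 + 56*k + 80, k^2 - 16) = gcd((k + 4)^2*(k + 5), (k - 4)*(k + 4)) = k + 4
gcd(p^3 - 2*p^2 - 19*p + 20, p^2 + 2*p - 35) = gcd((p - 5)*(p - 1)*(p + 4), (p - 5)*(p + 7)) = p - 5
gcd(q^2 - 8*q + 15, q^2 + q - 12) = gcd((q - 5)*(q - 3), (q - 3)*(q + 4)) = q - 3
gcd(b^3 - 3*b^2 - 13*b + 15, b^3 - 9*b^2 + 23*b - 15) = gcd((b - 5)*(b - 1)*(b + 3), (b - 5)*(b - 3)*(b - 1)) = b^2 - 6*b + 5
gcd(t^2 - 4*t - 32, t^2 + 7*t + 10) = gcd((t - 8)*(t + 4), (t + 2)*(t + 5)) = 1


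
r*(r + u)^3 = r^4 + 3*r^3*u + 3*r^2*u^2 + r*u^3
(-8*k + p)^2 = 64*k^2 - 16*k*p + p^2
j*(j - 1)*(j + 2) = j^3 + j^2 - 2*j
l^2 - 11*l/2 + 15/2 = (l - 3)*(l - 5/2)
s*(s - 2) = s^2 - 2*s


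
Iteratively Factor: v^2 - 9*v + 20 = (v - 4)*(v - 5)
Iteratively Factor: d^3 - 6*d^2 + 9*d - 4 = (d - 4)*(d^2 - 2*d + 1) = (d - 4)*(d - 1)*(d - 1)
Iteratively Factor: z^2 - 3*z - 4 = (z + 1)*(z - 4)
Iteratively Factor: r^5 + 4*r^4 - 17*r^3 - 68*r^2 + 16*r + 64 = (r - 4)*(r^4 + 8*r^3 + 15*r^2 - 8*r - 16) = (r - 4)*(r + 4)*(r^3 + 4*r^2 - r - 4) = (r - 4)*(r + 4)^2*(r^2 - 1) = (r - 4)*(r - 1)*(r + 4)^2*(r + 1)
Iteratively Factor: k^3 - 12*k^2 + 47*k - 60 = (k - 4)*(k^2 - 8*k + 15) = (k - 5)*(k - 4)*(k - 3)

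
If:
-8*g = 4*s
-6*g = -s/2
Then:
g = 0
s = 0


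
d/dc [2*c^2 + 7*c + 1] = 4*c + 7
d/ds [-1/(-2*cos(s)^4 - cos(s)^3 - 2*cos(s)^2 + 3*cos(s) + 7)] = (8*cos(s)^3 + 3*cos(s)^2 + 4*cos(s) - 3)*sin(s)/(2*cos(s)^4 + cos(s)^3 + 2*cos(s)^2 - 3*cos(s) - 7)^2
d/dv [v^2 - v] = 2*v - 1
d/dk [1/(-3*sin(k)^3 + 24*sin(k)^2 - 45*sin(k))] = (cos(k) - 16/(3*tan(k)) + 5*cos(k)/sin(k)^2)/((sin(k) - 5)^2*(sin(k) - 3)^2)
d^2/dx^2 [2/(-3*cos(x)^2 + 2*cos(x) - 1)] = (-72*sin(x)^4 + 20*sin(x)^2 - 49*cos(x) + 9*cos(3*x) + 56)/(3*sin(x)^2 + 2*cos(x) - 4)^3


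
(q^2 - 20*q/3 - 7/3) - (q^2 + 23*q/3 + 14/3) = -43*q/3 - 7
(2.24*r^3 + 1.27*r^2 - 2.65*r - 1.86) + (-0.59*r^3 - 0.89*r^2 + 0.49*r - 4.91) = 1.65*r^3 + 0.38*r^2 - 2.16*r - 6.77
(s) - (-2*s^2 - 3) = 2*s^2 + s + 3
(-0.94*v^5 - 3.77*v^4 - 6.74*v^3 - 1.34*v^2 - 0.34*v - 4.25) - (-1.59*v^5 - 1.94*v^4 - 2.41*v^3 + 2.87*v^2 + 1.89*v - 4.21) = 0.65*v^5 - 1.83*v^4 - 4.33*v^3 - 4.21*v^2 - 2.23*v - 0.04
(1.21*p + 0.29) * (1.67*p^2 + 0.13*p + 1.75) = 2.0207*p^3 + 0.6416*p^2 + 2.1552*p + 0.5075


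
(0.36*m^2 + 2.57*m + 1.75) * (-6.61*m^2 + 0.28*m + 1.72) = -2.3796*m^4 - 16.8869*m^3 - 10.2287*m^2 + 4.9104*m + 3.01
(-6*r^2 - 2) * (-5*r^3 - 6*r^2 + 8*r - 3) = 30*r^5 + 36*r^4 - 38*r^3 + 30*r^2 - 16*r + 6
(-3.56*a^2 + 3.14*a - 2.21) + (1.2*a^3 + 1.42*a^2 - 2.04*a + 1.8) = 1.2*a^3 - 2.14*a^2 + 1.1*a - 0.41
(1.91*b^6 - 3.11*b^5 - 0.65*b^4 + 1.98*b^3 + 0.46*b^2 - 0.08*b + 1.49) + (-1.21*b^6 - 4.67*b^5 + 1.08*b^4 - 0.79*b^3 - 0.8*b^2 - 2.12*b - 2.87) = 0.7*b^6 - 7.78*b^5 + 0.43*b^4 + 1.19*b^3 - 0.34*b^2 - 2.2*b - 1.38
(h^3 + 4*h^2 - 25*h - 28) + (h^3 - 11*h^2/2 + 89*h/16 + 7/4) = 2*h^3 - 3*h^2/2 - 311*h/16 - 105/4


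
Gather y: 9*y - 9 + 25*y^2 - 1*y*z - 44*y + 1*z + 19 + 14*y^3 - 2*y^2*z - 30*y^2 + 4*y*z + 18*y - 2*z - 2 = 14*y^3 + y^2*(-2*z - 5) + y*(3*z - 17) - z + 8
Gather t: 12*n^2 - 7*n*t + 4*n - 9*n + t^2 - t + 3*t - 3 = 12*n^2 - 5*n + t^2 + t*(2 - 7*n) - 3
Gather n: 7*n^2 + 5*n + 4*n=7*n^2 + 9*n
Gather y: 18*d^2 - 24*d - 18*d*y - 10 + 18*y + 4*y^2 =18*d^2 - 24*d + 4*y^2 + y*(18 - 18*d) - 10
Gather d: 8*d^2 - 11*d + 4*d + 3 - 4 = 8*d^2 - 7*d - 1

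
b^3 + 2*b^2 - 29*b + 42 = (b - 3)*(b - 2)*(b + 7)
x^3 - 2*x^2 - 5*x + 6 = (x - 3)*(x - 1)*(x + 2)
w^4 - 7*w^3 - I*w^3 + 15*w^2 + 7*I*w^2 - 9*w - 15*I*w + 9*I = (w - 3)^2*(w - 1)*(w - I)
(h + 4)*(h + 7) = h^2 + 11*h + 28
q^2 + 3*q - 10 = (q - 2)*(q + 5)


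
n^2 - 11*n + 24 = (n - 8)*(n - 3)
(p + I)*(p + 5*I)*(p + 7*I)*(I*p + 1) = I*p^4 - 12*p^3 - 34*I*p^2 - 12*p - 35*I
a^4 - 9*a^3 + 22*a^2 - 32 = (a - 4)^2*(a - 2)*(a + 1)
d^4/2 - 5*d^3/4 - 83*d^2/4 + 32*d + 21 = (d/2 + 1/4)*(d - 7)*(d - 2)*(d + 6)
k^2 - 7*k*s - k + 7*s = (k - 1)*(k - 7*s)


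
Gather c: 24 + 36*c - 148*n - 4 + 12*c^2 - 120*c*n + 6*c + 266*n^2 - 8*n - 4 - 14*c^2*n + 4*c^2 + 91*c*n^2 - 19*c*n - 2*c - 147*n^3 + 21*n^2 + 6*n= c^2*(16 - 14*n) + c*(91*n^2 - 139*n + 40) - 147*n^3 + 287*n^2 - 150*n + 16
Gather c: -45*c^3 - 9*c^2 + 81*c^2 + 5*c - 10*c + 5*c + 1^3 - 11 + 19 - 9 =-45*c^3 + 72*c^2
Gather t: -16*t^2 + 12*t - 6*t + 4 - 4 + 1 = -16*t^2 + 6*t + 1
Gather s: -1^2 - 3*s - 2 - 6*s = -9*s - 3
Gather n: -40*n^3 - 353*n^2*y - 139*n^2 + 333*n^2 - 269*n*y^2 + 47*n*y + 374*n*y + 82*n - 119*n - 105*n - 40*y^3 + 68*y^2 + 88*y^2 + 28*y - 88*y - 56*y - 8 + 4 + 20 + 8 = -40*n^3 + n^2*(194 - 353*y) + n*(-269*y^2 + 421*y - 142) - 40*y^3 + 156*y^2 - 116*y + 24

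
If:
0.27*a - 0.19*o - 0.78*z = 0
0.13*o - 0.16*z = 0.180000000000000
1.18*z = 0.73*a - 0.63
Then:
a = 0.78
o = 1.32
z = -0.05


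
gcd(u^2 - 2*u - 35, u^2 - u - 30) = u + 5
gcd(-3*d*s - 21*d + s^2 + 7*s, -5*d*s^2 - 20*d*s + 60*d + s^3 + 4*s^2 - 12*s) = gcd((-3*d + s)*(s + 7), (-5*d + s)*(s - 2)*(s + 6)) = 1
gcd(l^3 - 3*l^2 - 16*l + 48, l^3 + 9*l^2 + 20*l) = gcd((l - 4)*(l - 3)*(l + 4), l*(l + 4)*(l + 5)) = l + 4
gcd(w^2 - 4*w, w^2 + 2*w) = w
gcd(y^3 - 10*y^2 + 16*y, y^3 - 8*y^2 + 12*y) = y^2 - 2*y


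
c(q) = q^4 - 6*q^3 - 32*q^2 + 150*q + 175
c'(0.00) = 150.00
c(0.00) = 175.00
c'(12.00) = 3702.00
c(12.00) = 7735.00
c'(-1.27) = 194.05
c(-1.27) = -52.22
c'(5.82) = -43.63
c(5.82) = -71.40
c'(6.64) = 102.45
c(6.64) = -52.50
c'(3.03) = -97.90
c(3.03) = 253.09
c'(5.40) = -90.62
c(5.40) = -42.60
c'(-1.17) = 193.83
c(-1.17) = -32.82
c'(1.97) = -15.35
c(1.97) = 315.50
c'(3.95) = -137.13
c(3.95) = 141.88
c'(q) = 4*q^3 - 18*q^2 - 64*q + 150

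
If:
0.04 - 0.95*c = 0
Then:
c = 0.04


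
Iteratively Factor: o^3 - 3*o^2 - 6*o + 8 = (o - 1)*(o^2 - 2*o - 8) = (o - 4)*(o - 1)*(o + 2)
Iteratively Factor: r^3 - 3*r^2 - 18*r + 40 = (r - 2)*(r^2 - r - 20) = (r - 2)*(r + 4)*(r - 5)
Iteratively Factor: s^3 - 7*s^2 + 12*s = (s - 3)*(s^2 - 4*s) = (s - 4)*(s - 3)*(s)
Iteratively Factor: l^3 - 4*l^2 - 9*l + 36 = (l - 4)*(l^2 - 9) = (l - 4)*(l - 3)*(l + 3)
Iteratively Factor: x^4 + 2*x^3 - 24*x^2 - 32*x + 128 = (x + 4)*(x^3 - 2*x^2 - 16*x + 32) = (x + 4)^2*(x^2 - 6*x + 8) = (x - 4)*(x + 4)^2*(x - 2)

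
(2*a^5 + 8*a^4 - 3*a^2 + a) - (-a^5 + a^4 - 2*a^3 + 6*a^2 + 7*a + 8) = 3*a^5 + 7*a^4 + 2*a^3 - 9*a^2 - 6*a - 8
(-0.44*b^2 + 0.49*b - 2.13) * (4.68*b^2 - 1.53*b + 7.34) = -2.0592*b^4 + 2.9664*b^3 - 13.9477*b^2 + 6.8555*b - 15.6342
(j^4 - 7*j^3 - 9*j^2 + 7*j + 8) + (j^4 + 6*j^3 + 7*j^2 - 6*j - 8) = 2*j^4 - j^3 - 2*j^2 + j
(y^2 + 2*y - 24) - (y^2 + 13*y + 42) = -11*y - 66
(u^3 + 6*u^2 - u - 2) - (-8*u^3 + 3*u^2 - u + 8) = 9*u^3 + 3*u^2 - 10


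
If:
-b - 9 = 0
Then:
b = -9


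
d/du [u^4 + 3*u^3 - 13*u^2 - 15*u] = 4*u^3 + 9*u^2 - 26*u - 15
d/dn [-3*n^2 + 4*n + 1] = 4 - 6*n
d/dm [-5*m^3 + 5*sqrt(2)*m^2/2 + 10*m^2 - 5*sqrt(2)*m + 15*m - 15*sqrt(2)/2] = -15*m^2 + 5*sqrt(2)*m + 20*m - 5*sqrt(2) + 15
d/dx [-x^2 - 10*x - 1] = -2*x - 10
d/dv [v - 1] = 1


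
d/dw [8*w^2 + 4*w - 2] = 16*w + 4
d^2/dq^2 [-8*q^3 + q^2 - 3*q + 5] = 2 - 48*q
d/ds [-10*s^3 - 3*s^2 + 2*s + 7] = -30*s^2 - 6*s + 2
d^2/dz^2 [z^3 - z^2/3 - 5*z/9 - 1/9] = 6*z - 2/3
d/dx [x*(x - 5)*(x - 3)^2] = 4*x^3 - 33*x^2 + 78*x - 45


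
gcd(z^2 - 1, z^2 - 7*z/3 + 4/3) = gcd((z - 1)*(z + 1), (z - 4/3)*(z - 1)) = z - 1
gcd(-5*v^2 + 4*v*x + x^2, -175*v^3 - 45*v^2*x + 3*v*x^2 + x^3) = 5*v + x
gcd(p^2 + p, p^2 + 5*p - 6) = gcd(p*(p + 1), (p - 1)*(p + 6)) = 1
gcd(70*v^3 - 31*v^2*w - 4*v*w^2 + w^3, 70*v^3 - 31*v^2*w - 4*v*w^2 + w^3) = 70*v^3 - 31*v^2*w - 4*v*w^2 + w^3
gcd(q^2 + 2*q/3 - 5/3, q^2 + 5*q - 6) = q - 1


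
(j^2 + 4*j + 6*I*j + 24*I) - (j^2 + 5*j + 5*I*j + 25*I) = -j + I*j - I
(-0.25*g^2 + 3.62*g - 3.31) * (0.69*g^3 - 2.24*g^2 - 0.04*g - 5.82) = -0.1725*g^5 + 3.0578*g^4 - 10.3827*g^3 + 8.7246*g^2 - 20.936*g + 19.2642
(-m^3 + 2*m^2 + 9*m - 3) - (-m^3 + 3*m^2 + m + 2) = -m^2 + 8*m - 5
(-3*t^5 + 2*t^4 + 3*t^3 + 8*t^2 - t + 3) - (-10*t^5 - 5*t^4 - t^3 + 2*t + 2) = 7*t^5 + 7*t^4 + 4*t^3 + 8*t^2 - 3*t + 1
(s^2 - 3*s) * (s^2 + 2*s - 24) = s^4 - s^3 - 30*s^2 + 72*s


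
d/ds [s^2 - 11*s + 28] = 2*s - 11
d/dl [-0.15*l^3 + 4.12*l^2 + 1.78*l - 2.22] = -0.45*l^2 + 8.24*l + 1.78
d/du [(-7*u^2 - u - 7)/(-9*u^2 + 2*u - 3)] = (-23*u^2 - 84*u + 17)/(81*u^4 - 36*u^3 + 58*u^2 - 12*u + 9)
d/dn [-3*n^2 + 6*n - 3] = 6 - 6*n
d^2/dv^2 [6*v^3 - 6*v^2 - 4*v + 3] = 36*v - 12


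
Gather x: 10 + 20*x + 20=20*x + 30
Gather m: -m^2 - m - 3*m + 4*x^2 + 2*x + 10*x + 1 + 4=-m^2 - 4*m + 4*x^2 + 12*x + 5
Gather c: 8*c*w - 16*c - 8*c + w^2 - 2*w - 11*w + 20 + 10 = c*(8*w - 24) + w^2 - 13*w + 30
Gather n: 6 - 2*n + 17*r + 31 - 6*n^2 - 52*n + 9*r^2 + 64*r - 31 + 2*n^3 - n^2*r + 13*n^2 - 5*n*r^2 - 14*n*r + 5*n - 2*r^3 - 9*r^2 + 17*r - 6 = 2*n^3 + n^2*(7 - r) + n*(-5*r^2 - 14*r - 49) - 2*r^3 + 98*r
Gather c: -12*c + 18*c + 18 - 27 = 6*c - 9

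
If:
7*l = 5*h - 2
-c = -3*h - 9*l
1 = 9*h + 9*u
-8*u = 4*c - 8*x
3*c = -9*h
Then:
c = -18/29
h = 6/29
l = -4/29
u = -25/261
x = -106/261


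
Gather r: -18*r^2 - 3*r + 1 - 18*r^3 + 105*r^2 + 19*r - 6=-18*r^3 + 87*r^2 + 16*r - 5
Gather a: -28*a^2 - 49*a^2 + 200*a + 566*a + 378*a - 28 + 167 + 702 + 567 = -77*a^2 + 1144*a + 1408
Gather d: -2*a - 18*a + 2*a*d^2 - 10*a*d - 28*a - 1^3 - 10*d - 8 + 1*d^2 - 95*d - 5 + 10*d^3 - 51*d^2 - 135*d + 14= -48*a + 10*d^3 + d^2*(2*a - 50) + d*(-10*a - 240)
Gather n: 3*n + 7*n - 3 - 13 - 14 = 10*n - 30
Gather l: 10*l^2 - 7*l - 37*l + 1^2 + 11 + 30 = 10*l^2 - 44*l + 42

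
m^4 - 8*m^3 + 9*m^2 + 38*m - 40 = (m - 5)*(m - 4)*(m - 1)*(m + 2)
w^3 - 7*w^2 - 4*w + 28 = (w - 7)*(w - 2)*(w + 2)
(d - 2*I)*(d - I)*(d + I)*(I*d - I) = I*d^4 + 2*d^3 - I*d^3 - 2*d^2 + I*d^2 + 2*d - I*d - 2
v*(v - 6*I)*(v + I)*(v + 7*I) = v^4 + 2*I*v^3 + 41*v^2 + 42*I*v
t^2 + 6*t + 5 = (t + 1)*(t + 5)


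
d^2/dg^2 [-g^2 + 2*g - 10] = -2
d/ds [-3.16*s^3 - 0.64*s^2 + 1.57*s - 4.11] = -9.48*s^2 - 1.28*s + 1.57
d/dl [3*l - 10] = 3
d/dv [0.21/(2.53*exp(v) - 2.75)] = -0.5313*exp(v)/(2.53*exp(v) - 2.75)^2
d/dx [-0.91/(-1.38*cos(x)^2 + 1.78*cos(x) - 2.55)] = (2.5116*cos(x) - 1.6198)*sin(x)/(1.38*cos(x)^2 - 1.78*cos(x) + 2.55)^2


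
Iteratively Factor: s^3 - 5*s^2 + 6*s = (s - 3)*(s^2 - 2*s) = (s - 3)*(s - 2)*(s)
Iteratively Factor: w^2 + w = (w)*(w + 1)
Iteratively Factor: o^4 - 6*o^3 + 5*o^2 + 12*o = (o + 1)*(o^3 - 7*o^2 + 12*o) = o*(o + 1)*(o^2 - 7*o + 12) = o*(o - 3)*(o + 1)*(o - 4)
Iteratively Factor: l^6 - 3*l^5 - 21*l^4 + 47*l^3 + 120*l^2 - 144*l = (l - 4)*(l^5 + l^4 - 17*l^3 - 21*l^2 + 36*l) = l*(l - 4)*(l^4 + l^3 - 17*l^2 - 21*l + 36) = l*(l - 4)*(l + 3)*(l^3 - 2*l^2 - 11*l + 12) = l*(l - 4)^2*(l + 3)*(l^2 + 2*l - 3) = l*(l - 4)^2*(l - 1)*(l + 3)*(l + 3)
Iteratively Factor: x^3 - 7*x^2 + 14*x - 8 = (x - 2)*(x^2 - 5*x + 4) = (x - 2)*(x - 1)*(x - 4)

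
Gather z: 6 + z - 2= z + 4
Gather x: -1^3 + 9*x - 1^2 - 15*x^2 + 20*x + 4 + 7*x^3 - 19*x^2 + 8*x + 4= 7*x^3 - 34*x^2 + 37*x + 6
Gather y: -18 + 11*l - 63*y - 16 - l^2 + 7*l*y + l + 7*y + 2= -l^2 + 12*l + y*(7*l - 56) - 32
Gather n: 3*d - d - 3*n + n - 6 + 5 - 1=2*d - 2*n - 2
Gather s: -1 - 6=-7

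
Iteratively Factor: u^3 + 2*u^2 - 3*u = (u)*(u^2 + 2*u - 3) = u*(u - 1)*(u + 3)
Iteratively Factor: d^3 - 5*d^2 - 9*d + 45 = (d + 3)*(d^2 - 8*d + 15) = (d - 5)*(d + 3)*(d - 3)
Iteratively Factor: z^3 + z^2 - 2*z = (z - 1)*(z^2 + 2*z) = (z - 1)*(z + 2)*(z)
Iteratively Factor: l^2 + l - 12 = (l - 3)*(l + 4)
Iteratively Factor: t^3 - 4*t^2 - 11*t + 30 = (t - 2)*(t^2 - 2*t - 15) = (t - 5)*(t - 2)*(t + 3)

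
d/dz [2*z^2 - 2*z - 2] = 4*z - 2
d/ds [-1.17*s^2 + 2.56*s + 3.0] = 2.56 - 2.34*s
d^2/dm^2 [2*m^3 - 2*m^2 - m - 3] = 12*m - 4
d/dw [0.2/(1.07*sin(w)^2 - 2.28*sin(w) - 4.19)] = (0.456 - 0.428*sin(w))*cos(w)/(-1.07*sin(w)^2 + 2.28*sin(w) + 4.19)^2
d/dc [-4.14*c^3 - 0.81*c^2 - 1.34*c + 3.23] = -12.42*c^2 - 1.62*c - 1.34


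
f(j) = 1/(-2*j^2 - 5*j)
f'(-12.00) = 0.00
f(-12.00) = 0.00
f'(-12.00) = 0.00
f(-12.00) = 0.00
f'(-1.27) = -0.01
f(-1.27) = 0.32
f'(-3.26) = -0.33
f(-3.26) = -0.20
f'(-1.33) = -0.03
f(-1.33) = 0.32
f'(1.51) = 0.08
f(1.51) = -0.08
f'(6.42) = 0.00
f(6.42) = -0.01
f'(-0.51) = 0.72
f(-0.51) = 0.49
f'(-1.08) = 0.07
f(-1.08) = 0.33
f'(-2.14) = -1.50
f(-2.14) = 0.65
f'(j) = (4*j + 5)/(-2*j^2 - 5*j)^2 = (4*j + 5)/(j^2*(2*j + 5)^2)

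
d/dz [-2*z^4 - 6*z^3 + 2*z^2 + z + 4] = -8*z^3 - 18*z^2 + 4*z + 1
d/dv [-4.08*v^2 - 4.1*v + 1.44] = -8.16*v - 4.1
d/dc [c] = 1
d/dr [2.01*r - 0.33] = 2.01000000000000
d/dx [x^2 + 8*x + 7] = 2*x + 8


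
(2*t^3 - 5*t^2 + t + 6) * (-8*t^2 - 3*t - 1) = -16*t^5 + 34*t^4 + 5*t^3 - 46*t^2 - 19*t - 6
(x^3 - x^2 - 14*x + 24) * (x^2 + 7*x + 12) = x^5 + 6*x^4 - 9*x^3 - 86*x^2 + 288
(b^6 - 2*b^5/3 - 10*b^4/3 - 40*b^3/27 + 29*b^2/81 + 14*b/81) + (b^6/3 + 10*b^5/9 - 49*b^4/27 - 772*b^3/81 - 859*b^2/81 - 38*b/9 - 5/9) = 4*b^6/3 + 4*b^5/9 - 139*b^4/27 - 892*b^3/81 - 830*b^2/81 - 328*b/81 - 5/9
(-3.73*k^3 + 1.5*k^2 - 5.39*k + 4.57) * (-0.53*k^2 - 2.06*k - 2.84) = 1.9769*k^5 + 6.8888*k^4 + 10.3599*k^3 + 4.4213*k^2 + 5.8934*k - 12.9788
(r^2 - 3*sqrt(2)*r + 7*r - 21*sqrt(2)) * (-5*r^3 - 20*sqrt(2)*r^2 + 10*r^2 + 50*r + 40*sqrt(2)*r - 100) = -5*r^5 - 25*r^4 - 5*sqrt(2)*r^4 - 25*sqrt(2)*r^3 + 240*r^3 - 80*sqrt(2)*r^2 + 850*r^2 - 2380*r - 750*sqrt(2)*r + 2100*sqrt(2)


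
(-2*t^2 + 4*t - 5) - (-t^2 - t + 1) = -t^2 + 5*t - 6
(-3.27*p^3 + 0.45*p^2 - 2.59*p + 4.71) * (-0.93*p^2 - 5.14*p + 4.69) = 3.0411*p^5 + 16.3893*p^4 - 15.2406*p^3 + 11.0428*p^2 - 36.3565*p + 22.0899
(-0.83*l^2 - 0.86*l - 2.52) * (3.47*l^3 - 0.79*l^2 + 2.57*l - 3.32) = -2.8801*l^5 - 2.3285*l^4 - 10.1981*l^3 + 2.5362*l^2 - 3.6212*l + 8.3664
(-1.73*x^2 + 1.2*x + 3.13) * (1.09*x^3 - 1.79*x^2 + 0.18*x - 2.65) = -1.8857*x^5 + 4.4047*x^4 + 0.9523*x^3 - 0.802199999999999*x^2 - 2.6166*x - 8.2945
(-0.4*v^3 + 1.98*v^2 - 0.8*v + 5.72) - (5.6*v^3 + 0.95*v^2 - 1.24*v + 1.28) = -6.0*v^3 + 1.03*v^2 + 0.44*v + 4.44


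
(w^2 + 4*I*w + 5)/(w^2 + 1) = (w + 5*I)/(w + I)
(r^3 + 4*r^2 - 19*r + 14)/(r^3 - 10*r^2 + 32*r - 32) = (r^2 + 6*r - 7)/(r^2 - 8*r + 16)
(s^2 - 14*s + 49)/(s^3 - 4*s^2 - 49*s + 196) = (s - 7)/(s^2 + 3*s - 28)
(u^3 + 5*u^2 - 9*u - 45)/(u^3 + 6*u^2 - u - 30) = (u - 3)/(u - 2)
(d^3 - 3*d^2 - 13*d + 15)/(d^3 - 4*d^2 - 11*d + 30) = (d - 1)/(d - 2)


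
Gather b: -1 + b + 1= b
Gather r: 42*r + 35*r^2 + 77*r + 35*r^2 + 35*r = 70*r^2 + 154*r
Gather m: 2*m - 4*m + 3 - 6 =-2*m - 3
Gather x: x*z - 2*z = x*z - 2*z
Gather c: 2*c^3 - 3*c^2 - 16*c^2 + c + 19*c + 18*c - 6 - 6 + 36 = 2*c^3 - 19*c^2 + 38*c + 24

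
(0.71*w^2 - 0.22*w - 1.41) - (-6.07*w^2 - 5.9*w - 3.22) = 6.78*w^2 + 5.68*w + 1.81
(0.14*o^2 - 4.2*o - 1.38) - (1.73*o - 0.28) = 0.14*o^2 - 5.93*o - 1.1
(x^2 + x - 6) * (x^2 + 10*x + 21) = x^4 + 11*x^3 + 25*x^2 - 39*x - 126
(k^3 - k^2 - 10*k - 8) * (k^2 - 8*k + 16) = k^5 - 9*k^4 + 14*k^3 + 56*k^2 - 96*k - 128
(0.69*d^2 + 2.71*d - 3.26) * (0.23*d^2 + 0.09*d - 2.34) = 0.1587*d^4 + 0.6854*d^3 - 2.1205*d^2 - 6.6348*d + 7.6284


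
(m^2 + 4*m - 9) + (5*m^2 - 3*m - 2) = 6*m^2 + m - 11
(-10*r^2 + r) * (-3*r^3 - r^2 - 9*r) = 30*r^5 + 7*r^4 + 89*r^3 - 9*r^2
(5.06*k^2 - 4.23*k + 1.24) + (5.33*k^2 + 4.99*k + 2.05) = 10.39*k^2 + 0.76*k + 3.29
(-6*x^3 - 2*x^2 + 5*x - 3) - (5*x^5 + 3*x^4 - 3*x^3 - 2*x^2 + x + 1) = -5*x^5 - 3*x^4 - 3*x^3 + 4*x - 4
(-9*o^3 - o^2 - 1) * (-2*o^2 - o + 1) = 18*o^5 + 11*o^4 - 8*o^3 + o^2 + o - 1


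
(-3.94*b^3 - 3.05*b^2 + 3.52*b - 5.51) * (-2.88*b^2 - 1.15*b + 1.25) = 11.3472*b^5 + 13.315*b^4 - 11.5551*b^3 + 8.0083*b^2 + 10.7365*b - 6.8875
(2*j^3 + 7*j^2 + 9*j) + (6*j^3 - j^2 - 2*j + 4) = 8*j^3 + 6*j^2 + 7*j + 4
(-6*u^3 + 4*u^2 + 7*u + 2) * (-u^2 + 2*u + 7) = 6*u^5 - 16*u^4 - 41*u^3 + 40*u^2 + 53*u + 14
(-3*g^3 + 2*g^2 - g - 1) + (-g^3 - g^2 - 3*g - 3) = -4*g^3 + g^2 - 4*g - 4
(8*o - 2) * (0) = 0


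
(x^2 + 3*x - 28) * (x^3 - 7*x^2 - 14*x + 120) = x^5 - 4*x^4 - 63*x^3 + 274*x^2 + 752*x - 3360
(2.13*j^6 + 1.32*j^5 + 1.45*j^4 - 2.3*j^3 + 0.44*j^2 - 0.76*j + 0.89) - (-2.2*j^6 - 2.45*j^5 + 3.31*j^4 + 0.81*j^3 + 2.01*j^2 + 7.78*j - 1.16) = 4.33*j^6 + 3.77*j^5 - 1.86*j^4 - 3.11*j^3 - 1.57*j^2 - 8.54*j + 2.05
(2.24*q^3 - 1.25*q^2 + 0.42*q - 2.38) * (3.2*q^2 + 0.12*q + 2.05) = 7.168*q^5 - 3.7312*q^4 + 5.786*q^3 - 10.1281*q^2 + 0.5754*q - 4.879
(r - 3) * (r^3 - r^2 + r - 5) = r^4 - 4*r^3 + 4*r^2 - 8*r + 15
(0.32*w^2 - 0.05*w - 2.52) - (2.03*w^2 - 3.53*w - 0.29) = -1.71*w^2 + 3.48*w - 2.23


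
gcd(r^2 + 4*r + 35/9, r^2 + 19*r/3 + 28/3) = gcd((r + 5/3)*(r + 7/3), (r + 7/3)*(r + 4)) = r + 7/3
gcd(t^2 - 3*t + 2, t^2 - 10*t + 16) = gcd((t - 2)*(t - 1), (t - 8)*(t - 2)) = t - 2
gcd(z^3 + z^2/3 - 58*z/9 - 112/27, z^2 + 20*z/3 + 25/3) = 1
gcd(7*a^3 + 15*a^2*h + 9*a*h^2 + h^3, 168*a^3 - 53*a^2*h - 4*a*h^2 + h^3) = 7*a + h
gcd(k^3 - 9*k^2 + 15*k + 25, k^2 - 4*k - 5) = k^2 - 4*k - 5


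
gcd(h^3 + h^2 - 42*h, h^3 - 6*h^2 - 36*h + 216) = h - 6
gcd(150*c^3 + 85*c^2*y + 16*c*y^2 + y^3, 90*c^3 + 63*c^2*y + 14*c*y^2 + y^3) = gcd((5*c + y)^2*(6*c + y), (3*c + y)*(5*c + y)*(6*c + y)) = 30*c^2 + 11*c*y + y^2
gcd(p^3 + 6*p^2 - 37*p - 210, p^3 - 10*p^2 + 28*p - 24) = p - 6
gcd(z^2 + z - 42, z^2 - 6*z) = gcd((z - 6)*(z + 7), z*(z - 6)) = z - 6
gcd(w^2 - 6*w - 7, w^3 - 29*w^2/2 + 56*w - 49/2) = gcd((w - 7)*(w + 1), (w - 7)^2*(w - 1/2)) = w - 7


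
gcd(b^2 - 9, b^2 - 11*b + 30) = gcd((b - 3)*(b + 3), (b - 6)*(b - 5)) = 1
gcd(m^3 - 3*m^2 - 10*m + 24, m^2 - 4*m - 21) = m + 3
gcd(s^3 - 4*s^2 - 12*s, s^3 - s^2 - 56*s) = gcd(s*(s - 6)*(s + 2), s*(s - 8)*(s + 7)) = s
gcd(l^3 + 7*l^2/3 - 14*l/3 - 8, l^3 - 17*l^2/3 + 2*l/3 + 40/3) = l^2 - 2*l/3 - 8/3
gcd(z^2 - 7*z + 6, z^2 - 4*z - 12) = z - 6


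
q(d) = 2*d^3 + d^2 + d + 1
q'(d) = 6*d^2 + 2*d + 1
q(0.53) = 2.11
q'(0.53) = 3.75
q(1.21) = 7.22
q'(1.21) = 12.20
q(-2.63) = -31.10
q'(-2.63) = 37.24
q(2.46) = 39.29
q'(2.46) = 42.23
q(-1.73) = -8.09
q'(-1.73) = 15.50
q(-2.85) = -40.03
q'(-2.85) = 44.04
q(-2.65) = -31.85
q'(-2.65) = 37.84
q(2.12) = 26.67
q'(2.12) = 32.21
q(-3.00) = -47.00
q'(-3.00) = 49.00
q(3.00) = 67.00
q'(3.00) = 61.00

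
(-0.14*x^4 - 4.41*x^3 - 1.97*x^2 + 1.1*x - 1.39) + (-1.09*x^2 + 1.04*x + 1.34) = -0.14*x^4 - 4.41*x^3 - 3.06*x^2 + 2.14*x - 0.0499999999999998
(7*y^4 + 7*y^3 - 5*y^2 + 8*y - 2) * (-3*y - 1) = -21*y^5 - 28*y^4 + 8*y^3 - 19*y^2 - 2*y + 2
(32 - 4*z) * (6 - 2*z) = 8*z^2 - 88*z + 192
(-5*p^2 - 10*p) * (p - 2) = -5*p^3 + 20*p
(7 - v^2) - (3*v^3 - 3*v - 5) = -3*v^3 - v^2 + 3*v + 12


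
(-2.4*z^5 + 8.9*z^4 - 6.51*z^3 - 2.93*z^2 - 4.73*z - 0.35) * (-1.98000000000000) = 4.752*z^5 - 17.622*z^4 + 12.8898*z^3 + 5.8014*z^2 + 9.3654*z + 0.693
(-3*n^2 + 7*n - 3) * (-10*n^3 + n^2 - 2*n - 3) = 30*n^5 - 73*n^4 + 43*n^3 - 8*n^2 - 15*n + 9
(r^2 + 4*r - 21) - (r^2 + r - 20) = 3*r - 1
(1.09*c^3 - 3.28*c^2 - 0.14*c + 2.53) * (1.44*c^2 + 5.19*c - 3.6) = 1.5696*c^5 + 0.933900000000001*c^4 - 21.1488*c^3 + 14.7246*c^2 + 13.6347*c - 9.108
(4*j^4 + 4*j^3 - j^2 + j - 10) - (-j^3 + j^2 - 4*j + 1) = 4*j^4 + 5*j^3 - 2*j^2 + 5*j - 11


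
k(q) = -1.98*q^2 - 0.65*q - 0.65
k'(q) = -3.96*q - 0.65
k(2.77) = -17.64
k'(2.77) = -11.62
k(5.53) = -64.79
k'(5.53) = -22.55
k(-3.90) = -28.23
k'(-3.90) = 14.79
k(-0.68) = -1.12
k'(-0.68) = 2.04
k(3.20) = -23.01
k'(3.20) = -13.32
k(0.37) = -1.16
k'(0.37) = -2.12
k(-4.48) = -37.48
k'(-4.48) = 17.09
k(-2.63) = -12.64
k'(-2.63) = 9.76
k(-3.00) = -16.52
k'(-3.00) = 11.23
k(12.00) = -293.57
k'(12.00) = -48.17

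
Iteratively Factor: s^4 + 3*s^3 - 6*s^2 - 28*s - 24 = (s + 2)*(s^3 + s^2 - 8*s - 12) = (s - 3)*(s + 2)*(s^2 + 4*s + 4) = (s - 3)*(s + 2)^2*(s + 2)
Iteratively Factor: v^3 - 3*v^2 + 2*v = (v - 2)*(v^2 - v) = v*(v - 2)*(v - 1)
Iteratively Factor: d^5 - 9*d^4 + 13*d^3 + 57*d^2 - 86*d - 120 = (d - 5)*(d^4 - 4*d^3 - 7*d^2 + 22*d + 24) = (d - 5)*(d + 2)*(d^3 - 6*d^2 + 5*d + 12) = (d - 5)*(d - 3)*(d + 2)*(d^2 - 3*d - 4) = (d - 5)*(d - 4)*(d - 3)*(d + 2)*(d + 1)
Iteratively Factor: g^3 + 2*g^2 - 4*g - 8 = (g - 2)*(g^2 + 4*g + 4) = (g - 2)*(g + 2)*(g + 2)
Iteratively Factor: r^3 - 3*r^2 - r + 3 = (r + 1)*(r^2 - 4*r + 3) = (r - 3)*(r + 1)*(r - 1)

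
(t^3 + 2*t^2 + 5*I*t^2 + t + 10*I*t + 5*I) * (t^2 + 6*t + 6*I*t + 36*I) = t^5 + 8*t^4 + 11*I*t^4 - 17*t^3 + 88*I*t^3 - 234*t^2 + 143*I*t^2 - 390*t + 66*I*t - 180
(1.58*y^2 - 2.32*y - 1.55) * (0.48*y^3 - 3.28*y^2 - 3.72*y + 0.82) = 0.7584*y^5 - 6.296*y^4 + 0.987999999999999*y^3 + 15.01*y^2 + 3.8636*y - 1.271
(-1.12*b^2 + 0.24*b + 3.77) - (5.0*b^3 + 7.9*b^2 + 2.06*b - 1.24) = -5.0*b^3 - 9.02*b^2 - 1.82*b + 5.01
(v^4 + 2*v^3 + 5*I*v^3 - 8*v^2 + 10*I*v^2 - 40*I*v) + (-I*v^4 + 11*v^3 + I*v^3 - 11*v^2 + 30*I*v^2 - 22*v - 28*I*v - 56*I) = v^4 - I*v^4 + 13*v^3 + 6*I*v^3 - 19*v^2 + 40*I*v^2 - 22*v - 68*I*v - 56*I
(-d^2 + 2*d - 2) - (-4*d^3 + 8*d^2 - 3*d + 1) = 4*d^3 - 9*d^2 + 5*d - 3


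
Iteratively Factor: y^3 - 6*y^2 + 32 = (y - 4)*(y^2 - 2*y - 8) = (y - 4)*(y + 2)*(y - 4)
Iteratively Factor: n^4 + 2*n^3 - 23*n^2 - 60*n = (n - 5)*(n^3 + 7*n^2 + 12*n) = (n - 5)*(n + 4)*(n^2 + 3*n) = (n - 5)*(n + 3)*(n + 4)*(n)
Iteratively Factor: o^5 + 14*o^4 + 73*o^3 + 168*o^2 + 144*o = (o + 3)*(o^4 + 11*o^3 + 40*o^2 + 48*o) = (o + 3)*(o + 4)*(o^3 + 7*o^2 + 12*o) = (o + 3)^2*(o + 4)*(o^2 + 4*o) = (o + 3)^2*(o + 4)^2*(o)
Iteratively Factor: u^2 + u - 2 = (u + 2)*(u - 1)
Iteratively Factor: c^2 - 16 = (c + 4)*(c - 4)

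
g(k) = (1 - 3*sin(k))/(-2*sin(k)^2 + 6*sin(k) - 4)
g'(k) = (1 - 3*sin(k))*(4*sin(k)*cos(k) - 6*cos(k))/(-2*sin(k)^2 + 6*sin(k) - 4)^2 - 3*cos(k)/(-2*sin(k)^2 + 6*sin(k) - 4) = (2*sin(k) + 3*cos(k)^2)*cos(k)/(2*(sin(k) - 2)^2*(sin(k) - 1)^2)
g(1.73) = 76.61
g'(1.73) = -990.90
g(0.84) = 1.92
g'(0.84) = 9.18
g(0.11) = -0.20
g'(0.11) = 0.56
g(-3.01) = -0.29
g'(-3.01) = -0.23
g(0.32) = -0.02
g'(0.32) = 1.19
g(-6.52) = -0.31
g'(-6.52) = 0.15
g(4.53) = -0.33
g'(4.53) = 0.00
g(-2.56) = -0.34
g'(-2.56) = -0.03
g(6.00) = -0.32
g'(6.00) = 0.12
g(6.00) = -0.32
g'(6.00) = 0.12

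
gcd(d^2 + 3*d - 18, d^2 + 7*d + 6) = d + 6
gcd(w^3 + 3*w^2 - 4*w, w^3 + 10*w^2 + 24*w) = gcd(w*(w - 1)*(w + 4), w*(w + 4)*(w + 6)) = w^2 + 4*w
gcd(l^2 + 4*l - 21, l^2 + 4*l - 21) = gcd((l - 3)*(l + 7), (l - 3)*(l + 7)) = l^2 + 4*l - 21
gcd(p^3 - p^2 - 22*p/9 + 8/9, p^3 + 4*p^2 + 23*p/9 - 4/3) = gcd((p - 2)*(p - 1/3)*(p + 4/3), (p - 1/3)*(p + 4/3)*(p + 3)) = p^2 + p - 4/9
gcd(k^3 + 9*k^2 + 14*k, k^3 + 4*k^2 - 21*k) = k^2 + 7*k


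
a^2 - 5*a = a*(a - 5)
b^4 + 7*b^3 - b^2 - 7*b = b*(b - 1)*(b + 1)*(b + 7)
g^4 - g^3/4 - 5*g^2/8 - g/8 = g*(g - 1)*(g + 1/4)*(g + 1/2)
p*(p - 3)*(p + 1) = p^3 - 2*p^2 - 3*p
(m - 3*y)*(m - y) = m^2 - 4*m*y + 3*y^2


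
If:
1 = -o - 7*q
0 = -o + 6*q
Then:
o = -6/13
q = -1/13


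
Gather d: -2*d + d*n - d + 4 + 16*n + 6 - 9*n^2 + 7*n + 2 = d*(n - 3) - 9*n^2 + 23*n + 12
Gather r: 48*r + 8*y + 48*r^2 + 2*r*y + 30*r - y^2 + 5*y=48*r^2 + r*(2*y + 78) - y^2 + 13*y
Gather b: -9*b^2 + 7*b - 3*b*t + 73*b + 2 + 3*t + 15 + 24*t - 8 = -9*b^2 + b*(80 - 3*t) + 27*t + 9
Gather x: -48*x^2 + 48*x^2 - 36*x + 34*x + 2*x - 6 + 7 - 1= 0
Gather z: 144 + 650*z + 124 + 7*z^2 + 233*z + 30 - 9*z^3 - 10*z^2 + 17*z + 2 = -9*z^3 - 3*z^2 + 900*z + 300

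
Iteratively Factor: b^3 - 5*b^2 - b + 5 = (b - 5)*(b^2 - 1) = (b - 5)*(b - 1)*(b + 1)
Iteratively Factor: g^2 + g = (g)*(g + 1)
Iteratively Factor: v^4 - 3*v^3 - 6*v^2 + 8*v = (v - 4)*(v^3 + v^2 - 2*v) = (v - 4)*(v - 1)*(v^2 + 2*v) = (v - 4)*(v - 1)*(v + 2)*(v)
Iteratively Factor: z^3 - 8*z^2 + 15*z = (z)*(z^2 - 8*z + 15) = z*(z - 3)*(z - 5)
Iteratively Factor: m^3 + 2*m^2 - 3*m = (m - 1)*(m^2 + 3*m) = m*(m - 1)*(m + 3)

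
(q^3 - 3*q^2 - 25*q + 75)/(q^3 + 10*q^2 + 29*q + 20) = (q^2 - 8*q + 15)/(q^2 + 5*q + 4)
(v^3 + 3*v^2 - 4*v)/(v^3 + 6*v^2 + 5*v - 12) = v/(v + 3)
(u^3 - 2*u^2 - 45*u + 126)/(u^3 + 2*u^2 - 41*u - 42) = (u - 3)/(u + 1)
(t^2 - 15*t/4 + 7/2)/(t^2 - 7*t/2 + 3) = (4*t - 7)/(2*(2*t - 3))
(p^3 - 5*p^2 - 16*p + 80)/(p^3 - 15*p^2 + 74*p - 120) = (p + 4)/(p - 6)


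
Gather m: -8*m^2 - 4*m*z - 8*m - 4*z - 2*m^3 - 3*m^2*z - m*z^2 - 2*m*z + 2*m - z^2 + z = -2*m^3 + m^2*(-3*z - 8) + m*(-z^2 - 6*z - 6) - z^2 - 3*z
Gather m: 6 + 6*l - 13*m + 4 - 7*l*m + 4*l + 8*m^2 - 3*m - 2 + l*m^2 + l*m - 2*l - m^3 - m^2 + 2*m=8*l - m^3 + m^2*(l + 7) + m*(-6*l - 14) + 8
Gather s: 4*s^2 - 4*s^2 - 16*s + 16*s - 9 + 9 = 0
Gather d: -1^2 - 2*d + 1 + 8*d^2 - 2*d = 8*d^2 - 4*d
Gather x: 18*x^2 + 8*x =18*x^2 + 8*x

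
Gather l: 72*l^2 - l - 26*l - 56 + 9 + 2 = 72*l^2 - 27*l - 45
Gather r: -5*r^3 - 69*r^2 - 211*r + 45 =-5*r^3 - 69*r^2 - 211*r + 45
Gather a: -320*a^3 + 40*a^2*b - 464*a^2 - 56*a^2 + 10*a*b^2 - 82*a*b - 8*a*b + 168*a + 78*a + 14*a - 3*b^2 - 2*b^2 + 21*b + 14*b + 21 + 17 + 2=-320*a^3 + a^2*(40*b - 520) + a*(10*b^2 - 90*b + 260) - 5*b^2 + 35*b + 40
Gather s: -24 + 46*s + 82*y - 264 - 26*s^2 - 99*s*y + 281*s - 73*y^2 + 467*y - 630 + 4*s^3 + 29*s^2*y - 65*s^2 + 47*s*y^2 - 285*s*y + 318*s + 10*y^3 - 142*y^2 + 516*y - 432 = 4*s^3 + s^2*(29*y - 91) + s*(47*y^2 - 384*y + 645) + 10*y^3 - 215*y^2 + 1065*y - 1350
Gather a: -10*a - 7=-10*a - 7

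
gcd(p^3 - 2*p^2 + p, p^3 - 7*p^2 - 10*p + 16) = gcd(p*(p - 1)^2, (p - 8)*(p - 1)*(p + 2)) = p - 1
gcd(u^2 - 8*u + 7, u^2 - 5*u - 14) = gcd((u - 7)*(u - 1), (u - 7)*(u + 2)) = u - 7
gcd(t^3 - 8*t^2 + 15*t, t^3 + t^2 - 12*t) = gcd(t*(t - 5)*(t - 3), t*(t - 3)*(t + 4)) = t^2 - 3*t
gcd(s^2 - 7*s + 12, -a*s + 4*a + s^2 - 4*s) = s - 4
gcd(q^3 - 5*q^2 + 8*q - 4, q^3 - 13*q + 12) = q - 1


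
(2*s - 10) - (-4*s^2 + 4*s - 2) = 4*s^2 - 2*s - 8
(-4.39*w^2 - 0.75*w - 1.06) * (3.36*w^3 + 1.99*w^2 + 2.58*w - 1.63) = -14.7504*w^5 - 11.2561*w^4 - 16.3803*w^3 + 3.1113*w^2 - 1.5123*w + 1.7278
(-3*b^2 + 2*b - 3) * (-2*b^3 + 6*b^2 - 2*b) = 6*b^5 - 22*b^4 + 24*b^3 - 22*b^2 + 6*b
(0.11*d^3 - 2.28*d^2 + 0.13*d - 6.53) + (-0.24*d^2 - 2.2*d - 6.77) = 0.11*d^3 - 2.52*d^2 - 2.07*d - 13.3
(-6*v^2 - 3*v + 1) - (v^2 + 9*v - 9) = -7*v^2 - 12*v + 10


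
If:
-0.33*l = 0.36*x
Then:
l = -1.09090909090909*x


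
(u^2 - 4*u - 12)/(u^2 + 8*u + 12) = (u - 6)/(u + 6)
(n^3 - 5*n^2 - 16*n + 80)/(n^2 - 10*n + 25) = (n^2 - 16)/(n - 5)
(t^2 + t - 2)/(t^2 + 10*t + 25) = (t^2 + t - 2)/(t^2 + 10*t + 25)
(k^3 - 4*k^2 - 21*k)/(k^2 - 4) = k*(k^2 - 4*k - 21)/(k^2 - 4)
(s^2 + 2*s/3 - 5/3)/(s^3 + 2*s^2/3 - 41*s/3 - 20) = (s - 1)/(s^2 - s - 12)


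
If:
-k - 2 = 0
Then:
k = -2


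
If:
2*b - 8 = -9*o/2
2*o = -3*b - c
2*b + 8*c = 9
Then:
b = -337/134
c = 235/134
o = 194/67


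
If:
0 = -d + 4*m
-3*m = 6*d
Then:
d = 0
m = 0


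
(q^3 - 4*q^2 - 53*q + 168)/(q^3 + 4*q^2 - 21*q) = (q - 8)/q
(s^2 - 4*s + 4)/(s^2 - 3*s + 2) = (s - 2)/(s - 1)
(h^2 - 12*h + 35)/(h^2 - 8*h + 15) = (h - 7)/(h - 3)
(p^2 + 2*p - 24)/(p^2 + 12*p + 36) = (p - 4)/(p + 6)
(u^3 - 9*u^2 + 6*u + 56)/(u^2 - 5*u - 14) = u - 4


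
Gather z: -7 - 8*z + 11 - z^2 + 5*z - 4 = -z^2 - 3*z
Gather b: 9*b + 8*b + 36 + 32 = 17*b + 68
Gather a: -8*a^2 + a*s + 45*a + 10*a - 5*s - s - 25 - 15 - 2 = -8*a^2 + a*(s + 55) - 6*s - 42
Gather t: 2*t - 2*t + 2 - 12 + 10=0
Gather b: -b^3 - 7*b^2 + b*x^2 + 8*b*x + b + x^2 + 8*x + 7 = -b^3 - 7*b^2 + b*(x^2 + 8*x + 1) + x^2 + 8*x + 7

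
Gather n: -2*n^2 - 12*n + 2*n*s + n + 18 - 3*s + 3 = -2*n^2 + n*(2*s - 11) - 3*s + 21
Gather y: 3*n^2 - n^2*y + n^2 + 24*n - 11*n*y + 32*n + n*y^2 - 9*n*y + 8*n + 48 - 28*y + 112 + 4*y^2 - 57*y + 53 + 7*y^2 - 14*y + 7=4*n^2 + 64*n + y^2*(n + 11) + y*(-n^2 - 20*n - 99) + 220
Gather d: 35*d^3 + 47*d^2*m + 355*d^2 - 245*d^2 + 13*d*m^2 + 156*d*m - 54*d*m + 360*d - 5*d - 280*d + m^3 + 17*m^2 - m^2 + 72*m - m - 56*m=35*d^3 + d^2*(47*m + 110) + d*(13*m^2 + 102*m + 75) + m^3 + 16*m^2 + 15*m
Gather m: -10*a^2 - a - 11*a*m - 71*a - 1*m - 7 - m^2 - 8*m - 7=-10*a^2 - 72*a - m^2 + m*(-11*a - 9) - 14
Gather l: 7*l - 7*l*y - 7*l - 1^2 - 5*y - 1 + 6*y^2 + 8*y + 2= -7*l*y + 6*y^2 + 3*y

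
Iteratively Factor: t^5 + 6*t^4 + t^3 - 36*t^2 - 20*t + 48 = (t + 4)*(t^4 + 2*t^3 - 7*t^2 - 8*t + 12) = (t + 2)*(t + 4)*(t^3 - 7*t + 6) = (t + 2)*(t + 3)*(t + 4)*(t^2 - 3*t + 2) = (t - 2)*(t + 2)*(t + 3)*(t + 4)*(t - 1)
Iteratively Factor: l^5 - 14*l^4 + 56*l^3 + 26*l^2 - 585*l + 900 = (l - 5)*(l^4 - 9*l^3 + 11*l^2 + 81*l - 180) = (l - 5)*(l + 3)*(l^3 - 12*l^2 + 47*l - 60) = (l - 5)*(l - 3)*(l + 3)*(l^2 - 9*l + 20) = (l - 5)^2*(l - 3)*(l + 3)*(l - 4)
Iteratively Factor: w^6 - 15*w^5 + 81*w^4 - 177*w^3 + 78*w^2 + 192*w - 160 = (w + 1)*(w^5 - 16*w^4 + 97*w^3 - 274*w^2 + 352*w - 160) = (w - 2)*(w + 1)*(w^4 - 14*w^3 + 69*w^2 - 136*w + 80) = (w - 2)*(w - 1)*(w + 1)*(w^3 - 13*w^2 + 56*w - 80) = (w - 5)*(w - 2)*(w - 1)*(w + 1)*(w^2 - 8*w + 16) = (w - 5)*(w - 4)*(w - 2)*(w - 1)*(w + 1)*(w - 4)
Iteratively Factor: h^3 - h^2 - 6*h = (h - 3)*(h^2 + 2*h) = (h - 3)*(h + 2)*(h)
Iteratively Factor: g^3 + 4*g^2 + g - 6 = (g + 3)*(g^2 + g - 2) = (g + 2)*(g + 3)*(g - 1)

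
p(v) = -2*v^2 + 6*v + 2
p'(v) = 6 - 4*v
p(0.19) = 3.07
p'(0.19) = 5.24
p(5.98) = -33.64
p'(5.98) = -17.92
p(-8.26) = -184.02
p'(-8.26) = 39.04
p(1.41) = 6.48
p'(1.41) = 0.36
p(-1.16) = -7.65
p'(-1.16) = 10.64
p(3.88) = -4.83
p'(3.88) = -9.52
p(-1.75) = -14.62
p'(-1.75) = 13.00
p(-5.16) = -82.21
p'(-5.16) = 26.64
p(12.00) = -214.00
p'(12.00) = -42.00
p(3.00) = 2.00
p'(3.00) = -6.00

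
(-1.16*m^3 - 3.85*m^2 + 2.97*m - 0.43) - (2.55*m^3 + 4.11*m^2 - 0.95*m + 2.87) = -3.71*m^3 - 7.96*m^2 + 3.92*m - 3.3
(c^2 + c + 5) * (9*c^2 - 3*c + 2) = 9*c^4 + 6*c^3 + 44*c^2 - 13*c + 10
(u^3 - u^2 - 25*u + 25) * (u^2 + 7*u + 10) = u^5 + 6*u^4 - 22*u^3 - 160*u^2 - 75*u + 250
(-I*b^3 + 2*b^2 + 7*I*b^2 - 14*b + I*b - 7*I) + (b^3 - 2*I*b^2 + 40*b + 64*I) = b^3 - I*b^3 + 2*b^2 + 5*I*b^2 + 26*b + I*b + 57*I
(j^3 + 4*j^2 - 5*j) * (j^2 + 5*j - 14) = j^5 + 9*j^4 + j^3 - 81*j^2 + 70*j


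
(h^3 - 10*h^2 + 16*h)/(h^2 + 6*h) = (h^2 - 10*h + 16)/(h + 6)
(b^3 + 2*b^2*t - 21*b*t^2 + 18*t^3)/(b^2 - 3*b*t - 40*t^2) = (-b^3 - 2*b^2*t + 21*b*t^2 - 18*t^3)/(-b^2 + 3*b*t + 40*t^2)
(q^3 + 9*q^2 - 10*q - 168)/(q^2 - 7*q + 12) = (q^2 + 13*q + 42)/(q - 3)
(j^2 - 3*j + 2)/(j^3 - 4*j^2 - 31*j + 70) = (j - 1)/(j^2 - 2*j - 35)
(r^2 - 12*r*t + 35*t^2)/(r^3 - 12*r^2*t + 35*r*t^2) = 1/r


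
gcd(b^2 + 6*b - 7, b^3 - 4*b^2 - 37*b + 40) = b - 1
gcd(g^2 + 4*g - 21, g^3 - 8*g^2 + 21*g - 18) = g - 3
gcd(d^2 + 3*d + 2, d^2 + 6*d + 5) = d + 1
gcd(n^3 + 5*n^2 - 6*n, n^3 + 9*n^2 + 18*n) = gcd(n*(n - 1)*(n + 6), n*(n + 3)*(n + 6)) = n^2 + 6*n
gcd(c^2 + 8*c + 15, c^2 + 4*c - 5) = c + 5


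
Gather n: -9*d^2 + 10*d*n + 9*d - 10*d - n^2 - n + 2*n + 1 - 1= -9*d^2 - d - n^2 + n*(10*d + 1)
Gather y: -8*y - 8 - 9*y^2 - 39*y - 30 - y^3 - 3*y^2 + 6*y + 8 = -y^3 - 12*y^2 - 41*y - 30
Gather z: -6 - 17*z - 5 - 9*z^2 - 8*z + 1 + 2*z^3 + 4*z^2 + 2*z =2*z^3 - 5*z^2 - 23*z - 10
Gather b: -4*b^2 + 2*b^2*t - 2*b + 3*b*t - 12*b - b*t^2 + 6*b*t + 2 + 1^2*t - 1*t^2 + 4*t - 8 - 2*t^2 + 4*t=b^2*(2*t - 4) + b*(-t^2 + 9*t - 14) - 3*t^2 + 9*t - 6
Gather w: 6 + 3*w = 3*w + 6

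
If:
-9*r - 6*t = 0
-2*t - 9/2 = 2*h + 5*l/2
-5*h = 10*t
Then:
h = -2*t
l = 4*t/5 - 9/5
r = -2*t/3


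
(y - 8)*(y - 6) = y^2 - 14*y + 48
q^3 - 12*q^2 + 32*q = q*(q - 8)*(q - 4)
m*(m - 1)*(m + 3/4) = m^3 - m^2/4 - 3*m/4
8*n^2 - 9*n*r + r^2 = (-8*n + r)*(-n + r)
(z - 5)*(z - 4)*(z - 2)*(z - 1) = z^4 - 12*z^3 + 49*z^2 - 78*z + 40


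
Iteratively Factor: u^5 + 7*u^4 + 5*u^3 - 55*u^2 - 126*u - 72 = (u + 1)*(u^4 + 6*u^3 - u^2 - 54*u - 72) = (u + 1)*(u + 4)*(u^3 + 2*u^2 - 9*u - 18) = (u + 1)*(u + 2)*(u + 4)*(u^2 - 9) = (u + 1)*(u + 2)*(u + 3)*(u + 4)*(u - 3)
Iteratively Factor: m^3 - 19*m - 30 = (m - 5)*(m^2 + 5*m + 6) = (m - 5)*(m + 3)*(m + 2)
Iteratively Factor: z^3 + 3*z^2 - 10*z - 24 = (z - 3)*(z^2 + 6*z + 8) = (z - 3)*(z + 4)*(z + 2)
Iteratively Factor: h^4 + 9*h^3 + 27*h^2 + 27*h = (h + 3)*(h^3 + 6*h^2 + 9*h) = h*(h + 3)*(h^2 + 6*h + 9) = h*(h + 3)^2*(h + 3)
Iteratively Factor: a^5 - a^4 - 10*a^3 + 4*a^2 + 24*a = (a)*(a^4 - a^3 - 10*a^2 + 4*a + 24) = a*(a + 2)*(a^3 - 3*a^2 - 4*a + 12) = a*(a - 2)*(a + 2)*(a^2 - a - 6) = a*(a - 3)*(a - 2)*(a + 2)*(a + 2)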